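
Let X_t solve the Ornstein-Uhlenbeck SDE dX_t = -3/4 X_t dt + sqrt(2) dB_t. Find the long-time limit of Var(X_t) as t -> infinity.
lim Var(X_t) = 4/3

The OU SDE dX = -theta X dt + sigma dB admits the integrating factor exp(theta t): d(exp(theta t) X_t) = sigma exp(theta t) dB_t. Integrating from 0 to t gives X_t = x_0 * exp(-theta t) + sigma * int_0^t exp(-theta (t-s)) dB_s for any initial x_0. The Itô integral has variance (by the Itô isometry) sigma^2 * int_0^t exp(-2 theta (t - s)) ds = sigma^2 * (1 - exp(-2 theta t)) / (2 theta), independent of x_0.
With theta = 3/4, sigma = sqrt(2):
  Var(X_t) = (sqrt(2))^2 * (1 - exp(-2*3/4 t)) / (2 * 3/4) = 4/3 - 4*exp(-3*t/2)/3.
As t -> infinity, exp(-2*3/4 t) -> 0, so the stationary variance is sigma^2 / (2 theta) = 4/3.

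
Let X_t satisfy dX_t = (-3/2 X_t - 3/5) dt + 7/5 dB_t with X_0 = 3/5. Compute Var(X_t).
Var(X_t) = 49/75 - 49*exp(-3*t)/75

The variance V(t) = Var(X_t) satisfies V'(t) = 2 a V(t) + c^2 with V(0) = 0 (drift coefficient is linear in X, diffusion is constant). With a = -3/2, c = 7/5, the solution is
  V(t) = (c^2 / (2 a)) * (exp(2 a t) - 1)
       = ((7/5)^2 / (2*(-3/2))) * (exp((-3) t) - 1)
       = 49/75 - 49*exp(-3*t)/75.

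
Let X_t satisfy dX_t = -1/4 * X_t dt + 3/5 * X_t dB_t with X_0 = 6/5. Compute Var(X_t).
Var(X_t) = (36*exp(9*t/25) - 36)*exp(-t/2)/25

For GBM dX = mu X dt + sigma X dB with X_0 = x_0, apply Itô to Y = log X: dY = (mu - sigma^2/2) dt + sigma dB, so Y_t = log(x_0) + (mu - sigma^2/2) t + sigma B_t and hence X_t = x_0 * exp((mu - sigma^2/2) t + sigma B_t).
With mu = -1/4, sigma = 3/5, x_0 = 6/5, this gives:
  X_t = 6/5 * exp((-43/100) * t + (3/5) * B_t).
Since sigma*B_t ~ Normal(0, sigma^2 t), E[exp(sigma*B_t)] = exp(sigma^2 t / 2); so E[X_t] = x_0 * exp((mu - sigma^2/2) t) * exp(sigma^2 t / 2) = x_0 * exp(mu t) = 6*exp(-t/4)/5.
Var(X_t) = E[X_t^2] - (E[X_t])^2 = x_0^2 * exp(2 mu t) * (exp(sigma^2 t) - 1) = (36*exp(9*t/25) - 36)*exp(-t/2)/25.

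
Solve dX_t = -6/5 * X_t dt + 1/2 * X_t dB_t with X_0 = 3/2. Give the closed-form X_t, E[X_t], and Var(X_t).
X_t = 3/2 * exp((-53/40) t + (1/2) B_t); E[X_t] = 3*exp(-6*t/5)/2; Var(X_t) = (9*exp(t/4) - 9)*exp(-12*t/5)/4

For GBM dX = mu X dt + sigma X dB with X_0 = x_0, apply Itô to Y = log X: dY = (mu - sigma^2/2) dt + sigma dB, so Y_t = log(x_0) + (mu - sigma^2/2) t + sigma B_t and hence X_t = x_0 * exp((mu - sigma^2/2) t + sigma B_t).
With mu = -6/5, sigma = 1/2, x_0 = 3/2, this gives:
  X_t = 3/2 * exp((-53/40) * t + (1/2) * B_t).
Since sigma*B_t ~ Normal(0, sigma^2 t), E[exp(sigma*B_t)] = exp(sigma^2 t / 2); so E[X_t] = x_0 * exp((mu - sigma^2/2) t) * exp(sigma^2 t / 2) = x_0 * exp(mu t) = 3*exp(-6*t/5)/2.
Var(X_t) = E[X_t^2] - (E[X_t])^2 = x_0^2 * exp(2 mu t) * (exp(sigma^2 t) - 1) = (9*exp(t/4) - 9)*exp(-12*t/5)/4.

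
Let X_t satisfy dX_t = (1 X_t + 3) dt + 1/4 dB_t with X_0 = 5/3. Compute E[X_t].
E[X_t] = 14*exp(t)/3 - 3

Taking expectations and using E[dB_t] = 0, the mean m(t) = E[X_t] satisfies the ODE m'(t) = a m(t) + b with m(0) = x_0. With a = 1, b = 3, x_0 = 5/3, the solution is
  m(t) = x_0 * exp(a t) + (b/a) * (exp(a t) - 1)
       = (5/3) * exp(1 t) + (3/1) * (exp(1 t) - 1)
       = 14*exp(t)/3 - 3.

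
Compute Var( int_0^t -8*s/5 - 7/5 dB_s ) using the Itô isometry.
Var = t*(64*t^2 + 168*t + 147)/75

The Itô integral of a deterministic integrand f(s) has mean 0 because each increment f(s) * (B_{s+ds} - B_s) has mean 0. By the Itô isometry:
  Var( int_0^t f(s) dB_s ) = E[ (int_0^t f(s) dB_s)^2 ] = int_0^t f(s)^2 ds.
Here f(s) = -8*s/5 - 7/5, so f(s)^2 = (8*s + 7)^2/25. Integrate:
  int_0^t ((8*s + 7)^2/25) ds = t*(64*t^2 + 168*t + 147)/75.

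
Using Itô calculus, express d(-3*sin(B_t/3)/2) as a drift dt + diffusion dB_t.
d(-3*sin(B_t/3)/2) = (sin(B_t/3)/12) dt + (-cos(B_t/3)/2) dB_t

Itô's formula for f(B_t) gives d f(B_t) = f'(B_t) dB_t + (1/2) f''(B_t) dt. Compute derivatives of f(x) = -3*sin(x/3)/2:
  f'(x)  = -cos(x/3)/2
  f''(x) = sin(x/3)/6
Substitute x = B_t and multiply the f'' term by 1/2:
  drift     = (1/2) * (sin(x/3)/6) evaluated at B_t = sin(B_t/3)/12
  diffusion = (-cos(x/3)/2) evaluated at B_t = -cos(B_t/3)/2
Therefore d(-3*sin(B_t/3)/2) = (sin(B_t/3)/12) dt + (-cos(B_t/3)/2) dB_t.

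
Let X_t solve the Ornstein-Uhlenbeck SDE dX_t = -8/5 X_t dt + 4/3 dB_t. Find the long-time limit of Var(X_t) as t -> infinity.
lim Var(X_t) = 5/9

The OU SDE dX = -theta X dt + sigma dB admits the integrating factor exp(theta t): d(exp(theta t) X_t) = sigma exp(theta t) dB_t. Integrating from 0 to t gives X_t = x_0 * exp(-theta t) + sigma * int_0^t exp(-theta (t-s)) dB_s for any initial x_0. The Itô integral has variance (by the Itô isometry) sigma^2 * int_0^t exp(-2 theta (t - s)) ds = sigma^2 * (1 - exp(-2 theta t)) / (2 theta), independent of x_0.
With theta = 8/5, sigma = 4/3:
  Var(X_t) = (4/3)^2 * (1 - exp(-2*8/5 t)) / (2 * 8/5) = 5/9 - 5*exp(-16*t/5)/9.
As t -> infinity, exp(-2*8/5 t) -> 0, so the stationary variance is sigma^2 / (2 theta) = 5/9.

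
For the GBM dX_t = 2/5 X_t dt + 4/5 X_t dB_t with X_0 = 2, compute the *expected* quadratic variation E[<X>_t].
E[<X>_t] = 16*exp(36*t/25)/9 - 16/9

<X>_t = int_0^t ((4/5) * X_s)^2 ds. Taking expectation inside the integral: E[<X>_t] = (4/5)^2 * int_0^t E[X_s^2] ds. For GBM, E[X_s^2] = x_0^2 * exp((2 mu + sigma^2) s). Integrating:
  E[<X>_t] = (4/5)^2 * 2^2 * (exp((2*(2/5) + (4/5)^2) t) - 1) / (2*(2/5) + (4/5)^2)
           = (4/5)^2 * 2^2 * (exp((36/25) t) - 1) / (36/25) = 16*exp(36*t/25)/9 - 16/9.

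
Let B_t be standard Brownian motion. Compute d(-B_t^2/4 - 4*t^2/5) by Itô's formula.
d(-B_t^2/4 - 4*t^2/5) = (-8*t/5 - 1/4) dt + (-B_t/2) dB_t

Itô's formula for f(t, x): d f(t, B_t) = (f_t + (1/2) f_xx) dt + f_x dB_t. Compute partials of f(t, x) = -4*t^2/5 - x^2/4:
  f_t(t,x)  = -8*t/5
  f_x(t,x)  = -x/2
  f_xx(t,x) = -1/2
Assemble drift = f_t + (1/2) f_xx = -8*t/5 - 1/4 and diffusion = f_x = -x/2. Substituting x = B_t:
  d(-B_t^2/4 - 4*t^2/5) = (-8*t/5 - 1/4) dt + (-B_t/2) dB_t.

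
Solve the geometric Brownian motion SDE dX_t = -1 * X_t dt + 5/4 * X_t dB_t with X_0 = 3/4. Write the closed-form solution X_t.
X_t = 3/4 * exp((-57/32) * t + (5/4) * B_t)

For GBM dX = mu X dt + sigma X dB with X_0 = x_0, apply Itô to Y = log X: dY = (mu - sigma^2/2) dt + sigma dB, so Y_t = log(x_0) + (mu - sigma^2/2) t + sigma B_t and hence X_t = x_0 * exp((mu - sigma^2/2) t + sigma B_t).
With mu = -1, sigma = 5/4, x_0 = 3/4, this gives:
  X_t = 3/4 * exp((-57/32) * t + (5/4) * B_t).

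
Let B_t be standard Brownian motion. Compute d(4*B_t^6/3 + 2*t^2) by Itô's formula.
d(4*B_t^6/3 + 2*t^2) = (20*B_t^4 + 4*t) dt + (8*B_t^5) dB_t

Itô's formula for f(t, x): d f(t, B_t) = (f_t + (1/2) f_xx) dt + f_x dB_t. Compute partials of f(t, x) = 2*t^2 + 4*x^6/3:
  f_t(t,x)  = 4*t
  f_x(t,x)  = 8*x^5
  f_xx(t,x) = 40*x^4
Assemble drift = f_t + (1/2) f_xx = 4*t + 20*x^4 and diffusion = f_x = 8*x^5. Substituting x = B_t:
  d(4*B_t^6/3 + 2*t^2) = (20*B_t^4 + 4*t) dt + (8*B_t^5) dB_t.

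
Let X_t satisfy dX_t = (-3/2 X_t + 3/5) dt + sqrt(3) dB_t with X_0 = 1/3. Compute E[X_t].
E[X_t] = 2/5 - exp(-3*t/2)/15

Taking expectations and using E[dB_t] = 0, the mean m(t) = E[X_t] satisfies the ODE m'(t) = a m(t) + b with m(0) = x_0. With a = -3/2, b = 3/5, x_0 = 1/3, the solution is
  m(t) = x_0 * exp(a t) + (b/a) * (exp(a t) - 1)
       = (1/3) * exp((-3/2) t) + ((3/5)/(-3/2)) * (exp((-3/2) t) - 1)
       = 2/5 - exp(-3*t/2)/15.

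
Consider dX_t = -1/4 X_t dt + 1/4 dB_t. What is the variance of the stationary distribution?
lim Var(X_t) = 1/8

The OU SDE dX = -theta X dt + sigma dB admits the integrating factor exp(theta t): d(exp(theta t) X_t) = sigma exp(theta t) dB_t. Integrating from 0 to t gives X_t = x_0 * exp(-theta t) + sigma * int_0^t exp(-theta (t-s)) dB_s for any initial x_0. The Itô integral has variance (by the Itô isometry) sigma^2 * int_0^t exp(-2 theta (t - s)) ds = sigma^2 * (1 - exp(-2 theta t)) / (2 theta), independent of x_0.
With theta = 1/4, sigma = 1/4:
  Var(X_t) = (1/4)^2 * (1 - exp(-2*1/4 t)) / (2 * 1/4) = 1/8 - exp(-t/2)/8.
As t -> infinity, exp(-2*1/4 t) -> 0, so the stationary variance is sigma^2 / (2 theta) = 1/8.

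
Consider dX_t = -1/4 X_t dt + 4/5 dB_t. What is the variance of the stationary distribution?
lim Var(X_t) = 32/25

The OU SDE dX = -theta X dt + sigma dB admits the integrating factor exp(theta t): d(exp(theta t) X_t) = sigma exp(theta t) dB_t. Integrating from 0 to t gives X_t = x_0 * exp(-theta t) + sigma * int_0^t exp(-theta (t-s)) dB_s for any initial x_0. The Itô integral has variance (by the Itô isometry) sigma^2 * int_0^t exp(-2 theta (t - s)) ds = sigma^2 * (1 - exp(-2 theta t)) / (2 theta), independent of x_0.
With theta = 1/4, sigma = 4/5:
  Var(X_t) = (4/5)^2 * (1 - exp(-2*1/4 t)) / (2 * 1/4) = 32/25 - 32*exp(-t/2)/25.
As t -> infinity, exp(-2*1/4 t) -> 0, so the stationary variance is sigma^2 / (2 theta) = 32/25.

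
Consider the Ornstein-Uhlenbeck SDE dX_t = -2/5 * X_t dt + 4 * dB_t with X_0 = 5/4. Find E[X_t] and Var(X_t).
E[X_t] = 5*exp(-2*t/5)/4; Var(X_t) = 20 - 20*exp(-4*t/5)

The OU SDE dX = -theta X dt + sigma dB admits the integrating factor exp(theta t): d(exp(theta t) X_t) = sigma exp(theta t) dB_t. Integrating from 0 to t:
  X_t = x_0 * exp(-theta t) + sigma * int_0^t exp(-theta (t-s)) dB_s.
The Itô integral has mean 0 and (by the Itô isometry) variance sigma^2 * int_0^t exp(-2 theta (t - s)) ds = sigma^2 * (1 - exp(-2 theta t)) / (2 theta).
With theta = 2/5, sigma = 4, x_0 = 5/4:
  E[X_t] = 5/4 * exp(-2/5 t) = 5*exp(-2*t/5)/4
  Var(X_t) = (4)^2 * (1 - exp(-2*2/5 t)) / (2 * 2/5) = 20 - 20*exp(-4*t/5).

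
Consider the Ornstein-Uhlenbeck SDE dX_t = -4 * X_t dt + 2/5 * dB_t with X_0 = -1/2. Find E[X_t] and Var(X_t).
E[X_t] = -exp(-4*t)/2; Var(X_t) = 1/50 - exp(-8*t)/50

The OU SDE dX = -theta X dt + sigma dB admits the integrating factor exp(theta t): d(exp(theta t) X_t) = sigma exp(theta t) dB_t. Integrating from 0 to t:
  X_t = x_0 * exp(-theta t) + sigma * int_0^t exp(-theta (t-s)) dB_s.
The Itô integral has mean 0 and (by the Itô isometry) variance sigma^2 * int_0^t exp(-2 theta (t - s)) ds = sigma^2 * (1 - exp(-2 theta t)) / (2 theta).
With theta = 4, sigma = 2/5, x_0 = -1/2:
  E[X_t] = -1/2 * exp(-4 t) = -exp(-4*t)/2
  Var(X_t) = (2/5)^2 * (1 - exp(-2*4 t)) / (2 * 4) = 1/50 - exp(-8*t)/50.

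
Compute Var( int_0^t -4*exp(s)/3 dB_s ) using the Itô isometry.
Var = 8*exp(2*t)/9 - 8/9

The Itô integral of a deterministic integrand f(s) has mean 0 because each increment f(s) * (B_{s+ds} - B_s) has mean 0. By the Itô isometry:
  Var( int_0^t f(s) dB_s ) = E[ (int_0^t f(s) dB_s)^2 ] = int_0^t f(s)^2 ds.
Here f(s) = -4*exp(s)/3, so f(s)^2 = 16*exp(2*s)/9. Integrate:
  int_0^t (16*exp(2*s)/9) ds = 8*exp(2*t)/9 - 8/9.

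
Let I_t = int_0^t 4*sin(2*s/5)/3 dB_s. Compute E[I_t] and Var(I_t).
E[I_t] = 0; Var(I_t) = 8*t/9 - 10*sin(4*t/5)/9

The Itô integral of a deterministic integrand f(s) has mean 0 because each increment f(s) * (B_{s+ds} - B_s) has mean 0. By the Itô isometry:
  Var( int_0^t f(s) dB_s ) = E[ (int_0^t f(s) dB_s)^2 ] = int_0^t f(s)^2 ds.
Here f(s) = 4*sin(2*s/5)/3, so f(s)^2 = 16*sin(2*s/5)^2/9. Integrate:
  int_0^t (16*sin(2*s/5)^2/9) ds = 8*t/9 - 10*sin(4*t/5)/9.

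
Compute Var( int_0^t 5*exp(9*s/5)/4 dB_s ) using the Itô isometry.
Var = 125*exp(18*t/5)/288 - 125/288

The Itô integral of a deterministic integrand f(s) has mean 0 because each increment f(s) * (B_{s+ds} - B_s) has mean 0. By the Itô isometry:
  Var( int_0^t f(s) dB_s ) = E[ (int_0^t f(s) dB_s)^2 ] = int_0^t f(s)^2 ds.
Here f(s) = 5*exp(9*s/5)/4, so f(s)^2 = 25*exp(18*s/5)/16. Integrate:
  int_0^t (25*exp(18*s/5)/16) ds = 125*exp(18*t/5)/288 - 125/288.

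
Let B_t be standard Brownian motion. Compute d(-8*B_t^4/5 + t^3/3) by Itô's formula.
d(-8*B_t^4/5 + t^3/3) = (-48*B_t^2/5 + t^2) dt + (-32*B_t^3/5) dB_t

Itô's formula for f(t, x): d f(t, B_t) = (f_t + (1/2) f_xx) dt + f_x dB_t. Compute partials of f(t, x) = t^3/3 - 8*x^4/5:
  f_t(t,x)  = t^2
  f_x(t,x)  = -32*x^3/5
  f_xx(t,x) = -96*x^2/5
Assemble drift = f_t + (1/2) f_xx = t^2 - 48*x^2/5 and diffusion = f_x = -32*x^3/5. Substituting x = B_t:
  d(-8*B_t^4/5 + t^3/3) = (-48*B_t^2/5 + t^2) dt + (-32*B_t^3/5) dB_t.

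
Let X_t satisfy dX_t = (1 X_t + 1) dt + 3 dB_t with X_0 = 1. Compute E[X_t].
E[X_t] = 2*exp(t) - 1

Taking expectations and using E[dB_t] = 0, the mean m(t) = E[X_t] satisfies the ODE m'(t) = a m(t) + b with m(0) = x_0. With a = 1, b = 1, x_0 = 1, the solution is
  m(t) = x_0 * exp(a t) + (b/a) * (exp(a t) - 1)
       = 1 * exp(1 t) + (1/1) * (exp(1 t) - 1)
       = 2*exp(t) - 1.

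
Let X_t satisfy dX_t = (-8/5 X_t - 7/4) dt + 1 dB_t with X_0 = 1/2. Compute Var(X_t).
Var(X_t) = 5/16 - 5*exp(-16*t/5)/16

The variance V(t) = Var(X_t) satisfies V'(t) = 2 a V(t) + c^2 with V(0) = 0 (drift coefficient is linear in X, diffusion is constant). With a = -8/5, c = 1, the solution is
  V(t) = (c^2 / (2 a)) * (exp(2 a t) - 1)
       = (1^2 / (2*(-8/5))) * (exp((-16/5) t) - 1)
       = 5/16 - 5*exp(-16*t/5)/16.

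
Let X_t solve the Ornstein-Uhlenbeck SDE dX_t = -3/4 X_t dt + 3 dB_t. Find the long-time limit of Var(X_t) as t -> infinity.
lim Var(X_t) = 6

The OU SDE dX = -theta X dt + sigma dB admits the integrating factor exp(theta t): d(exp(theta t) X_t) = sigma exp(theta t) dB_t. Integrating from 0 to t gives X_t = x_0 * exp(-theta t) + sigma * int_0^t exp(-theta (t-s)) dB_s for any initial x_0. The Itô integral has variance (by the Itô isometry) sigma^2 * int_0^t exp(-2 theta (t - s)) ds = sigma^2 * (1 - exp(-2 theta t)) / (2 theta), independent of x_0.
With theta = 3/4, sigma = 3:
  Var(X_t) = (3)^2 * (1 - exp(-2*3/4 t)) / (2 * 3/4) = 6 - 6*exp(-3*t/2).
As t -> infinity, exp(-2*3/4 t) -> 0, so the stationary variance is sigma^2 / (2 theta) = 6.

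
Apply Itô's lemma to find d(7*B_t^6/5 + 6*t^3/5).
d(7*B_t^6/5 + 6*t^3/5) = (21*B_t^4 + 18*t^2/5) dt + (42*B_t^5/5) dB_t

Itô's formula for f(t, x): d f(t, B_t) = (f_t + (1/2) f_xx) dt + f_x dB_t. Compute partials of f(t, x) = 6*t^3/5 + 7*x^6/5:
  f_t(t,x)  = 18*t^2/5
  f_x(t,x)  = 42*x^5/5
  f_xx(t,x) = 42*x^4
Assemble drift = f_t + (1/2) f_xx = 18*t^2/5 + 21*x^4 and diffusion = f_x = 42*x^5/5. Substituting x = B_t:
  d(7*B_t^6/5 + 6*t^3/5) = (21*B_t^4 + 18*t^2/5) dt + (42*B_t^5/5) dB_t.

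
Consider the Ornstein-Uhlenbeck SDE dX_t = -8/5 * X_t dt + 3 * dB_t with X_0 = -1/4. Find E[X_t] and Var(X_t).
E[X_t] = -exp(-8*t/5)/4; Var(X_t) = 45/16 - 45*exp(-16*t/5)/16

The OU SDE dX = -theta X dt + sigma dB admits the integrating factor exp(theta t): d(exp(theta t) X_t) = sigma exp(theta t) dB_t. Integrating from 0 to t:
  X_t = x_0 * exp(-theta t) + sigma * int_0^t exp(-theta (t-s)) dB_s.
The Itô integral has mean 0 and (by the Itô isometry) variance sigma^2 * int_0^t exp(-2 theta (t - s)) ds = sigma^2 * (1 - exp(-2 theta t)) / (2 theta).
With theta = 8/5, sigma = 3, x_0 = -1/4:
  E[X_t] = -1/4 * exp(-8/5 t) = -exp(-8*t/5)/4
  Var(X_t) = (3)^2 * (1 - exp(-2*8/5 t)) / (2 * 8/5) = 45/16 - 45*exp(-16*t/5)/16.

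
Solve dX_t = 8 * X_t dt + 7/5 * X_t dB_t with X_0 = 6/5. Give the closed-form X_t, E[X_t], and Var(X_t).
X_t = 6/5 * exp((351/50) t + (7/5) B_t); E[X_t] = 6*exp(8*t)/5; Var(X_t) = 36*(exp(49*t/25) - 1)*exp(16*t)/25

For GBM dX = mu X dt + sigma X dB with X_0 = x_0, apply Itô to Y = log X: dY = (mu - sigma^2/2) dt + sigma dB, so Y_t = log(x_0) + (mu - sigma^2/2) t + sigma B_t and hence X_t = x_0 * exp((mu - sigma^2/2) t + sigma B_t).
With mu = 8, sigma = 7/5, x_0 = 6/5, this gives:
  X_t = 6/5 * exp((351/50) * t + (7/5) * B_t).
Since sigma*B_t ~ Normal(0, sigma^2 t), E[exp(sigma*B_t)] = exp(sigma^2 t / 2); so E[X_t] = x_0 * exp((mu - sigma^2/2) t) * exp(sigma^2 t / 2) = x_0 * exp(mu t) = 6*exp(8*t)/5.
Var(X_t) = E[X_t^2] - (E[X_t])^2 = x_0^2 * exp(2 mu t) * (exp(sigma^2 t) - 1) = 36*(exp(49*t/25) - 1)*exp(16*t)/25.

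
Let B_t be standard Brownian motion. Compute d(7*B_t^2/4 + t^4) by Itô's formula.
d(7*B_t^2/4 + t^4) = (4*t^3 + 7/4) dt + (7*B_t/2) dB_t

Itô's formula for f(t, x): d f(t, B_t) = (f_t + (1/2) f_xx) dt + f_x dB_t. Compute partials of f(t, x) = t^4 + 7*x^2/4:
  f_t(t,x)  = 4*t^3
  f_x(t,x)  = 7*x/2
  f_xx(t,x) = 7/2
Assemble drift = f_t + (1/2) f_xx = 4*t^3 + 7/4 and diffusion = f_x = 7*x/2. Substituting x = B_t:
  d(7*B_t^2/4 + t^4) = (4*t^3 + 7/4) dt + (7*B_t/2) dB_t.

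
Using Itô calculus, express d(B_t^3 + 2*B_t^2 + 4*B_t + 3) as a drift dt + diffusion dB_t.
d(B_t^3 + 2*B_t^2 + 4*B_t + 3) = (3*B_t + 2) dt + (3*B_t^2 + 4*B_t + 4) dB_t

Itô's formula for f(B_t) gives d f(B_t) = f'(B_t) dB_t + (1/2) f''(B_t) dt. Compute derivatives of f(x) = x^3 + 2*x^2 + 4*x + 3:
  f'(x)  = 3*x^2 + 4*x + 4
  f''(x) = 6*x + 4
Substitute x = B_t and multiply the f'' term by 1/2:
  drift     = (1/2) * (6*x + 4) evaluated at B_t = 3*B_t + 2
  diffusion = (3*x^2 + 4*x + 4) evaluated at B_t = 3*B_t^2 + 4*B_t + 4
Therefore d(B_t^3 + 2*B_t^2 + 4*B_t + 3) = (3*B_t + 2) dt + (3*B_t^2 + 4*B_t + 4) dB_t.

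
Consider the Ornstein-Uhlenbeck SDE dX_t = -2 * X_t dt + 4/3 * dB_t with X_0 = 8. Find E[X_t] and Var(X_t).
E[X_t] = 8*exp(-2*t); Var(X_t) = 4/9 - 4*exp(-4*t)/9

The OU SDE dX = -theta X dt + sigma dB admits the integrating factor exp(theta t): d(exp(theta t) X_t) = sigma exp(theta t) dB_t. Integrating from 0 to t:
  X_t = x_0 * exp(-theta t) + sigma * int_0^t exp(-theta (t-s)) dB_s.
The Itô integral has mean 0 and (by the Itô isometry) variance sigma^2 * int_0^t exp(-2 theta (t - s)) ds = sigma^2 * (1 - exp(-2 theta t)) / (2 theta).
With theta = 2, sigma = 4/3, x_0 = 8:
  E[X_t] = 8 * exp(-2 t) = 8*exp(-2*t)
  Var(X_t) = (4/3)^2 * (1 - exp(-2*2 t)) / (2 * 2) = 4/9 - 4*exp(-4*t)/9.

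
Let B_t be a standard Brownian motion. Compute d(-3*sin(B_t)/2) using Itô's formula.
d(-3*sin(B_t)/2) = (3*sin(B_t)/4) dt + (-3*cos(B_t)/2) dB_t

Itô's formula for f(B_t) gives d f(B_t) = f'(B_t) dB_t + (1/2) f''(B_t) dt. Compute derivatives of f(x) = -3*sin(x)/2:
  f'(x)  = -3*cos(x)/2
  f''(x) = 3*sin(x)/2
Substitute x = B_t and multiply the f'' term by 1/2:
  drift     = (1/2) * (3*sin(x)/2) evaluated at B_t = 3*sin(B_t)/4
  diffusion = (-3*cos(x)/2) evaluated at B_t = -3*cos(B_t)/2
Therefore d(-3*sin(B_t)/2) = (3*sin(B_t)/4) dt + (-3*cos(B_t)/2) dB_t.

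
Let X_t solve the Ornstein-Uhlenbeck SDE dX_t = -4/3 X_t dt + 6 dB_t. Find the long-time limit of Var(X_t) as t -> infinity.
lim Var(X_t) = 27/2

The OU SDE dX = -theta X dt + sigma dB admits the integrating factor exp(theta t): d(exp(theta t) X_t) = sigma exp(theta t) dB_t. Integrating from 0 to t gives X_t = x_0 * exp(-theta t) + sigma * int_0^t exp(-theta (t-s)) dB_s for any initial x_0. The Itô integral has variance (by the Itô isometry) sigma^2 * int_0^t exp(-2 theta (t - s)) ds = sigma^2 * (1 - exp(-2 theta t)) / (2 theta), independent of x_0.
With theta = 4/3, sigma = 6:
  Var(X_t) = (6)^2 * (1 - exp(-2*4/3 t)) / (2 * 4/3) = 27/2 - 27*exp(-8*t/3)/2.
As t -> infinity, exp(-2*4/3 t) -> 0, so the stationary variance is sigma^2 / (2 theta) = 27/2.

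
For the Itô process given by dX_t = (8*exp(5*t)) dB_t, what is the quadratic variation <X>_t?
<X>_t = 32*exp(10*t)/5 - 32/5

For an Itô process dX_t = a(t) dt + b(t) dB_t, the quadratic variation is <X>_t = int_0^t b(s)^2 ds (the drift term does not contribute). Here b(s) = 8*exp(5*s), so
  b(s)^2 = 64*exp(10*s).
Integrating from 0 to t:
  <X>_t = int_0^t (64*exp(10*s)) ds = 32*exp(10*t)/5 - 32/5.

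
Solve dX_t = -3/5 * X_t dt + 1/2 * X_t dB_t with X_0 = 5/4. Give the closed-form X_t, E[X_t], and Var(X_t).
X_t = 5/4 * exp((-29/40) t + (1/2) B_t); E[X_t] = 5*exp(-3*t/5)/4; Var(X_t) = (25*exp(t/4) - 25)*exp(-6*t/5)/16

For GBM dX = mu X dt + sigma X dB with X_0 = x_0, apply Itô to Y = log X: dY = (mu - sigma^2/2) dt + sigma dB, so Y_t = log(x_0) + (mu - sigma^2/2) t + sigma B_t and hence X_t = x_0 * exp((mu - sigma^2/2) t + sigma B_t).
With mu = -3/5, sigma = 1/2, x_0 = 5/4, this gives:
  X_t = 5/4 * exp((-29/40) * t + (1/2) * B_t).
Since sigma*B_t ~ Normal(0, sigma^2 t), E[exp(sigma*B_t)] = exp(sigma^2 t / 2); so E[X_t] = x_0 * exp((mu - sigma^2/2) t) * exp(sigma^2 t / 2) = x_0 * exp(mu t) = 5*exp(-3*t/5)/4.
Var(X_t) = E[X_t^2] - (E[X_t])^2 = x_0^2 * exp(2 mu t) * (exp(sigma^2 t) - 1) = (25*exp(t/4) - 25)*exp(-6*t/5)/16.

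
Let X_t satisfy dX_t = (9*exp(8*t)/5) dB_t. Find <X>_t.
<X>_t = 81*exp(16*t)/400 - 81/400

For an Itô process dX_t = a(t) dt + b(t) dB_t, the quadratic variation is <X>_t = int_0^t b(s)^2 ds (the drift term does not contribute). Here b(s) = 9*exp(8*s)/5, so
  b(s)^2 = 81*exp(16*s)/25.
Integrating from 0 to t:
  <X>_t = int_0^t (81*exp(16*s)/25) ds = 81*exp(16*t)/400 - 81/400.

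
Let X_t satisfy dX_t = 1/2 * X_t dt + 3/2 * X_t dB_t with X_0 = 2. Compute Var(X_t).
Var(X_t) = 4*(exp(9*t/4) - 1)*exp(t)

For GBM dX = mu X dt + sigma X dB with X_0 = x_0, apply Itô to Y = log X: dY = (mu - sigma^2/2) dt + sigma dB, so Y_t = log(x_0) + (mu - sigma^2/2) t + sigma B_t and hence X_t = x_0 * exp((mu - sigma^2/2) t + sigma B_t).
With mu = 1/2, sigma = 3/2, x_0 = 2, this gives:
  X_t = 2 * exp((-5/8) * t + (3/2) * B_t).
Since sigma*B_t ~ Normal(0, sigma^2 t), E[exp(sigma*B_t)] = exp(sigma^2 t / 2); so E[X_t] = x_0 * exp((mu - sigma^2/2) t) * exp(sigma^2 t / 2) = x_0 * exp(mu t) = 2*exp(t/2).
Var(X_t) = E[X_t^2] - (E[X_t])^2 = x_0^2 * exp(2 mu t) * (exp(sigma^2 t) - 1) = 4*(exp(9*t/4) - 1)*exp(t).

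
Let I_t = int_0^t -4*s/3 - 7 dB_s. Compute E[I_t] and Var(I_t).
E[I_t] = 0; Var(I_t) = t*(16*t^2 + 252*t + 1323)/27

The Itô integral of a deterministic integrand f(s) has mean 0 because each increment f(s) * (B_{s+ds} - B_s) has mean 0. By the Itô isometry:
  Var( int_0^t f(s) dB_s ) = E[ (int_0^t f(s) dB_s)^2 ] = int_0^t f(s)^2 ds.
Here f(s) = -4*s/3 - 7, so f(s)^2 = (4*s + 21)^2/9. Integrate:
  int_0^t ((4*s + 21)^2/9) ds = t*(16*t^2 + 252*t + 1323)/27.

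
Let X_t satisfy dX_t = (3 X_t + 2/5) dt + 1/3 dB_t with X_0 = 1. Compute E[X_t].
E[X_t] = 17*exp(3*t)/15 - 2/15

Taking expectations and using E[dB_t] = 0, the mean m(t) = E[X_t] satisfies the ODE m'(t) = a m(t) + b with m(0) = x_0. With a = 3, b = 2/5, x_0 = 1, the solution is
  m(t) = x_0 * exp(a t) + (b/a) * (exp(a t) - 1)
       = 1 * exp(3 t) + ((2/5)/3) * (exp(3 t) - 1)
       = 17*exp(3*t)/15 - 2/15.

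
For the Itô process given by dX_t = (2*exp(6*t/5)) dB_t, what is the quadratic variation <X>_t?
<X>_t = 5*exp(12*t/5)/3 - 5/3

For an Itô process dX_t = a(t) dt + b(t) dB_t, the quadratic variation is <X>_t = int_0^t b(s)^2 ds (the drift term does not contribute). Here b(s) = 2*exp(6*s/5), so
  b(s)^2 = 4*exp(12*s/5).
Integrating from 0 to t:
  <X>_t = int_0^t (4*exp(12*s/5)) ds = 5*exp(12*t/5)/3 - 5/3.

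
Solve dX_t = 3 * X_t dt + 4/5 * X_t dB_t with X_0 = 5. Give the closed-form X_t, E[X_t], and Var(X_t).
X_t = 5 * exp((67/25) t + (4/5) B_t); E[X_t] = 5*exp(3*t); Var(X_t) = 25*(exp(16*t/25) - 1)*exp(6*t)

For GBM dX = mu X dt + sigma X dB with X_0 = x_0, apply Itô to Y = log X: dY = (mu - sigma^2/2) dt + sigma dB, so Y_t = log(x_0) + (mu - sigma^2/2) t + sigma B_t and hence X_t = x_0 * exp((mu - sigma^2/2) t + sigma B_t).
With mu = 3, sigma = 4/5, x_0 = 5, this gives:
  X_t = 5 * exp((67/25) * t + (4/5) * B_t).
Since sigma*B_t ~ Normal(0, sigma^2 t), E[exp(sigma*B_t)] = exp(sigma^2 t / 2); so E[X_t] = x_0 * exp((mu - sigma^2/2) t) * exp(sigma^2 t / 2) = x_0 * exp(mu t) = 5*exp(3*t).
Var(X_t) = E[X_t^2] - (E[X_t])^2 = x_0^2 * exp(2 mu t) * (exp(sigma^2 t) - 1) = 25*(exp(16*t/25) - 1)*exp(6*t).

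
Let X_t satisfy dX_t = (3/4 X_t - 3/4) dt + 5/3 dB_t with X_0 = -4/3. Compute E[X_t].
E[X_t] = 1 - 7*exp(3*t/4)/3

Taking expectations and using E[dB_t] = 0, the mean m(t) = E[X_t] satisfies the ODE m'(t) = a m(t) + b with m(0) = x_0. With a = 3/4, b = -3/4, x_0 = -4/3, the solution is
  m(t) = x_0 * exp(a t) + (b/a) * (exp(a t) - 1)
       = (-4/3) * exp((3/4) t) + ((-3/4)/(3/4)) * (exp((3/4) t) - 1)
       = 1 - 7*exp(3*t/4)/3.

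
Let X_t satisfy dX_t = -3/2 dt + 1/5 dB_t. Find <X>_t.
<X>_t = t/25

For an Itô process dX_t = a(t) dt + b(t) dB_t, the quadratic variation is <X>_t = int_0^t b(s)^2 ds (the drift term does not contribute). Here b(s) = 1/5, so
  b(s)^2 = 1/25.
Integrating from 0 to t:
  <X>_t = int_0^t (1/25) ds = t/25.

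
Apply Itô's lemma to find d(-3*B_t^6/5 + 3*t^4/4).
d(-3*B_t^6/5 + 3*t^4/4) = (-9*B_t^4 + 3*t^3) dt + (-18*B_t^5/5) dB_t

Itô's formula for f(t, x): d f(t, B_t) = (f_t + (1/2) f_xx) dt + f_x dB_t. Compute partials of f(t, x) = 3*t^4/4 - 3*x^6/5:
  f_t(t,x)  = 3*t^3
  f_x(t,x)  = -18*x^5/5
  f_xx(t,x) = -18*x^4
Assemble drift = f_t + (1/2) f_xx = 3*t^3 - 9*x^4 and diffusion = f_x = -18*x^5/5. Substituting x = B_t:
  d(-3*B_t^6/5 + 3*t^4/4) = (-9*B_t^4 + 3*t^3) dt + (-18*B_t^5/5) dB_t.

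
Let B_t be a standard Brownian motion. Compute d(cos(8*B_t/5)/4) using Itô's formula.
d(cos(8*B_t/5)/4) = (-8*cos(8*B_t/5)/25) dt + (-2*sin(8*B_t/5)/5) dB_t

Itô's formula for f(B_t) gives d f(B_t) = f'(B_t) dB_t + (1/2) f''(B_t) dt. Compute derivatives of f(x) = cos(8*x/5)/4:
  f'(x)  = -2*sin(8*x/5)/5
  f''(x) = -16*cos(8*x/5)/25
Substitute x = B_t and multiply the f'' term by 1/2:
  drift     = (1/2) * (-16*cos(8*x/5)/25) evaluated at B_t = -8*cos(8*B_t/5)/25
  diffusion = (-2*sin(8*x/5)/5) evaluated at B_t = -2*sin(8*B_t/5)/5
Therefore d(cos(8*B_t/5)/4) = (-8*cos(8*B_t/5)/25) dt + (-2*sin(8*B_t/5)/5) dB_t.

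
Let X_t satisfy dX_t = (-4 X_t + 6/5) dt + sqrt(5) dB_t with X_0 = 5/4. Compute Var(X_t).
Var(X_t) = 5/8 - 5*exp(-8*t)/8

The variance V(t) = Var(X_t) satisfies V'(t) = 2 a V(t) + c^2 with V(0) = 0 (drift coefficient is linear in X, diffusion is constant). With a = -4, c = sqrt(5), the solution is
  V(t) = (c^2 / (2 a)) * (exp(2 a t) - 1)
       = (sqrt(5)^2 / (2*(-4))) * (exp((-8) t) - 1)
       = 5/8 - 5*exp(-8*t)/8.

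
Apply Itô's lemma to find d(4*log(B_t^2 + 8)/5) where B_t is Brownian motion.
d(4*log(B_t^2 + 8)/5) = (4*(8 - B_t^2)/(5*(B_t^2 + 8)^2)) dt + (8*B_t/(5*(B_t^2 + 8))) dB_t

Itô's formula for f(B_t) gives d f(B_t) = f'(B_t) dB_t + (1/2) f''(B_t) dt. Compute derivatives of f(x) = 4*log(x^2 + 8)/5:
  f'(x)  = 8*x/(5*(x^2 + 8))
  f''(x) = 8*(8 - x^2)/(5*(x^2 + 8)^2)
Substitute x = B_t and multiply the f'' term by 1/2:
  drift     = (1/2) * (8*(8 - x^2)/(5*(x^2 + 8)^2)) evaluated at B_t = 4*(8 - B_t^2)/(5*(B_t^2 + 8)^2)
  diffusion = (8*x/(5*(x^2 + 8))) evaluated at B_t = 8*B_t/(5*(B_t^2 + 8))
Therefore d(4*log(B_t^2 + 8)/5) = (4*(8 - B_t^2)/(5*(B_t^2 + 8)^2)) dt + (8*B_t/(5*(B_t^2 + 8))) dB_t.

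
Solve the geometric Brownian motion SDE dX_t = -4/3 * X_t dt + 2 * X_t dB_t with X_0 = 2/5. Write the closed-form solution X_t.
X_t = 2/5 * exp((-10/3) * t + (2) * B_t)

For GBM dX = mu X dt + sigma X dB with X_0 = x_0, apply Itô to Y = log X: dY = (mu - sigma^2/2) dt + sigma dB, so Y_t = log(x_0) + (mu - sigma^2/2) t + sigma B_t and hence X_t = x_0 * exp((mu - sigma^2/2) t + sigma B_t).
With mu = -4/3, sigma = 2, x_0 = 2/5, this gives:
  X_t = 2/5 * exp((-10/3) * t + (2) * B_t).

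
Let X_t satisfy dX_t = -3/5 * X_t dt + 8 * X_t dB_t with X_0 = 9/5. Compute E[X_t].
E[X_t] = 9*exp(-3*t/5)/5

For GBM dX = mu X dt + sigma X dB with X_0 = x_0, apply Itô to Y = log X: dY = (mu - sigma^2/2) dt + sigma dB, so Y_t = log(x_0) + (mu - sigma^2/2) t + sigma B_t and hence X_t = x_0 * exp((mu - sigma^2/2) t + sigma B_t).
With mu = -3/5, sigma = 8, x_0 = 9/5, this gives:
  X_t = 9/5 * exp((-163/5) * t + (8) * B_t).
Since sigma*B_t ~ Normal(0, sigma^2 t), E[exp(sigma*B_t)] = exp(sigma^2 t / 2); so E[X_t] = x_0 * exp((mu - sigma^2/2) t) * exp(sigma^2 t / 2) = x_0 * exp(mu t) = 9*exp(-3*t/5)/5.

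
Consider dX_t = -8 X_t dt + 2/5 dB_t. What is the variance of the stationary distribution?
lim Var(X_t) = 1/100

The OU SDE dX = -theta X dt + sigma dB admits the integrating factor exp(theta t): d(exp(theta t) X_t) = sigma exp(theta t) dB_t. Integrating from 0 to t gives X_t = x_0 * exp(-theta t) + sigma * int_0^t exp(-theta (t-s)) dB_s for any initial x_0. The Itô integral has variance (by the Itô isometry) sigma^2 * int_0^t exp(-2 theta (t - s)) ds = sigma^2 * (1 - exp(-2 theta t)) / (2 theta), independent of x_0.
With theta = 8, sigma = 2/5:
  Var(X_t) = (2/5)^2 * (1 - exp(-2*8 t)) / (2 * 8) = 1/100 - exp(-16*t)/100.
As t -> infinity, exp(-2*8 t) -> 0, so the stationary variance is sigma^2 / (2 theta) = 1/100.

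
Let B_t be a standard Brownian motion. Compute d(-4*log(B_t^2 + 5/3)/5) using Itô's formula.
d(-4*log(B_t^2 + 5/3)/5) = (12*(3*B_t^2 - 5)/(5*(3*B_t^2 + 5)^2)) dt + (-24*B_t/(15*B_t^2 + 25)) dB_t

Itô's formula for f(B_t) gives d f(B_t) = f'(B_t) dB_t + (1/2) f''(B_t) dt. Compute derivatives of f(x) = -4*log(x^2 + 5/3)/5:
  f'(x)  = -24*x/(15*x^2 + 25)
  f''(x) = 24*(3*x^2 - 5)/(5*(3*x^2 + 5)^2)
Substitute x = B_t and multiply the f'' term by 1/2:
  drift     = (1/2) * (24*(3*x^2 - 5)/(5*(3*x^2 + 5)^2)) evaluated at B_t = 12*(3*B_t^2 - 5)/(5*(3*B_t^2 + 5)^2)
  diffusion = (-24*x/(15*x^2 + 25)) evaluated at B_t = -24*B_t/(15*B_t^2 + 25)
Therefore d(-4*log(B_t^2 + 5/3)/5) = (12*(3*B_t^2 - 5)/(5*(3*B_t^2 + 5)^2)) dt + (-24*B_t/(15*B_t^2 + 25)) dB_t.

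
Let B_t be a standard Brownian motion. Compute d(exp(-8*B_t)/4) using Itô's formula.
d(exp(-8*B_t)/4) = (8*exp(-8*B_t)) dt + (-2*exp(-8*B_t)) dB_t

Itô's formula for f(B_t) gives d f(B_t) = f'(B_t) dB_t + (1/2) f''(B_t) dt. Compute derivatives of f(x) = exp(-8*x)/4:
  f'(x)  = -2*exp(-8*x)
  f''(x) = 16*exp(-8*x)
Substitute x = B_t and multiply the f'' term by 1/2:
  drift     = (1/2) * (16*exp(-8*x)) evaluated at B_t = 8*exp(-8*B_t)
  diffusion = (-2*exp(-8*x)) evaluated at B_t = -2*exp(-8*B_t)
Therefore d(exp(-8*B_t)/4) = (8*exp(-8*B_t)) dt + (-2*exp(-8*B_t)) dB_t.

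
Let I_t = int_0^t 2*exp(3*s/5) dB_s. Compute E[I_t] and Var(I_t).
E[I_t] = 0; Var(I_t) = 10*exp(6*t/5)/3 - 10/3

The Itô integral of a deterministic integrand f(s) has mean 0 because each increment f(s) * (B_{s+ds} - B_s) has mean 0. By the Itô isometry:
  Var( int_0^t f(s) dB_s ) = E[ (int_0^t f(s) dB_s)^2 ] = int_0^t f(s)^2 ds.
Here f(s) = 2*exp(3*s/5), so f(s)^2 = 4*exp(6*s/5). Integrate:
  int_0^t (4*exp(6*s/5)) ds = 10*exp(6*t/5)/3 - 10/3.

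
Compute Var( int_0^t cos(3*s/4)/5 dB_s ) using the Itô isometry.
Var = t/50 + sin(3*t/2)/75

The Itô integral of a deterministic integrand f(s) has mean 0 because each increment f(s) * (B_{s+ds} - B_s) has mean 0. By the Itô isometry:
  Var( int_0^t f(s) dB_s ) = E[ (int_0^t f(s) dB_s)^2 ] = int_0^t f(s)^2 ds.
Here f(s) = cos(3*s/4)/5, so f(s)^2 = cos(3*s/4)^2/25. Integrate:
  int_0^t (cos(3*s/4)^2/25) ds = t/50 + sin(3*t/2)/75.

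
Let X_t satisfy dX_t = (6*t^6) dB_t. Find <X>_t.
<X>_t = 36*t^13/13

For an Itô process dX_t = a(t) dt + b(t) dB_t, the quadratic variation is <X>_t = int_0^t b(s)^2 ds (the drift term does not contribute). Here b(s) = 6*s^6, so
  b(s)^2 = 36*s^12.
Integrating from 0 to t:
  <X>_t = int_0^t (36*s^12) ds = 36*t^13/13.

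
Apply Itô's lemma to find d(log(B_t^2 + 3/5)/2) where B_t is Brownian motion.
d(log(B_t^2 + 3/5)/2) = (5*(3 - 5*B_t^2)/(2*(5*B_t^2 + 3)^2)) dt + (5*B_t/(5*B_t^2 + 3)) dB_t

Itô's formula for f(B_t) gives d f(B_t) = f'(B_t) dB_t + (1/2) f''(B_t) dt. Compute derivatives of f(x) = log(x^2 + 3/5)/2:
  f'(x)  = 5*x/(5*x^2 + 3)
  f''(x) = 5*(3 - 5*x^2)/(5*x^2 + 3)^2
Substitute x = B_t and multiply the f'' term by 1/2:
  drift     = (1/2) * (5*(3 - 5*x^2)/(5*x^2 + 3)^2) evaluated at B_t = 5*(3 - 5*B_t^2)/(2*(5*B_t^2 + 3)^2)
  diffusion = (5*x/(5*x^2 + 3)) evaluated at B_t = 5*B_t/(5*B_t^2 + 3)
Therefore d(log(B_t^2 + 3/5)/2) = (5*(3 - 5*B_t^2)/(2*(5*B_t^2 + 3)^2)) dt + (5*B_t/(5*B_t^2 + 3)) dB_t.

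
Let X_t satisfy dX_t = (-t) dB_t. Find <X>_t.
<X>_t = t^3/3

For an Itô process dX_t = a(t) dt + b(t) dB_t, the quadratic variation is <X>_t = int_0^t b(s)^2 ds (the drift term does not contribute). Here b(s) = -s, so
  b(s)^2 = s^2.
Integrating from 0 to t:
  <X>_t = int_0^t (s^2) ds = t^3/3.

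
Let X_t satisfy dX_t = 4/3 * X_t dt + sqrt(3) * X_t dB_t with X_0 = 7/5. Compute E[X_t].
E[X_t] = 7*exp(4*t/3)/5

For GBM dX = mu X dt + sigma X dB with X_0 = x_0, apply Itô to Y = log X: dY = (mu - sigma^2/2) dt + sigma dB, so Y_t = log(x_0) + (mu - sigma^2/2) t + sigma B_t and hence X_t = x_0 * exp((mu - sigma^2/2) t + sigma B_t).
With mu = 4/3, sigma = sqrt(3), x_0 = 7/5, this gives:
  X_t = 7/5 * exp((-1/6) * t + (sqrt(3)) * B_t).
Since sigma*B_t ~ Normal(0, sigma^2 t), E[exp(sigma*B_t)] = exp(sigma^2 t / 2); so E[X_t] = x_0 * exp((mu - sigma^2/2) t) * exp(sigma^2 t / 2) = x_0 * exp(mu t) = 7*exp(4*t/3)/5.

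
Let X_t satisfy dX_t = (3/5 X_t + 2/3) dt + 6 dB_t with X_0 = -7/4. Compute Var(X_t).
Var(X_t) = 30*exp(6*t/5) - 30

The variance V(t) = Var(X_t) satisfies V'(t) = 2 a V(t) + c^2 with V(0) = 0 (drift coefficient is linear in X, diffusion is constant). With a = 3/5, c = 6, the solution is
  V(t) = (c^2 / (2 a)) * (exp(2 a t) - 1)
       = (6^2 / (2*(3/5))) * (exp((6/5) t) - 1)
       = 30*exp(6*t/5) - 30.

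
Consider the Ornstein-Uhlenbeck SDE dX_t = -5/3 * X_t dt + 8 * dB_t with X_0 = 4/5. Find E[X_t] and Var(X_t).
E[X_t] = 4*exp(-5*t/3)/5; Var(X_t) = 96/5 - 96*exp(-10*t/3)/5

The OU SDE dX = -theta X dt + sigma dB admits the integrating factor exp(theta t): d(exp(theta t) X_t) = sigma exp(theta t) dB_t. Integrating from 0 to t:
  X_t = x_0 * exp(-theta t) + sigma * int_0^t exp(-theta (t-s)) dB_s.
The Itô integral has mean 0 and (by the Itô isometry) variance sigma^2 * int_0^t exp(-2 theta (t - s)) ds = sigma^2 * (1 - exp(-2 theta t)) / (2 theta).
With theta = 5/3, sigma = 8, x_0 = 4/5:
  E[X_t] = 4/5 * exp(-5/3 t) = 4*exp(-5*t/3)/5
  Var(X_t) = (8)^2 * (1 - exp(-2*5/3 t)) / (2 * 5/3) = 96/5 - 96*exp(-10*t/3)/5.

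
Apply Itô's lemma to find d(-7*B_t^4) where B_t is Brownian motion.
d(-7*B_t^4) = (-42*B_t^2) dt + (-28*B_t^3) dB_t

Itô's formula for f(B_t) gives d f(B_t) = f'(B_t) dB_t + (1/2) f''(B_t) dt. Compute derivatives of f(x) = -7*x^4:
  f'(x)  = -28*x^3
  f''(x) = -84*x^2
Substitute x = B_t and multiply the f'' term by 1/2:
  drift     = (1/2) * (-84*x^2) evaluated at B_t = -42*B_t^2
  diffusion = (-28*x^3) evaluated at B_t = -28*B_t^3
Therefore d(-7*B_t^4) = (-42*B_t^2) dt + (-28*B_t^3) dB_t.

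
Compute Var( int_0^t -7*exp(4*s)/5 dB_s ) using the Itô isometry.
Var = 49*exp(8*t)/200 - 49/200

The Itô integral of a deterministic integrand f(s) has mean 0 because each increment f(s) * (B_{s+ds} - B_s) has mean 0. By the Itô isometry:
  Var( int_0^t f(s) dB_s ) = E[ (int_0^t f(s) dB_s)^2 ] = int_0^t f(s)^2 ds.
Here f(s) = -7*exp(4*s)/5, so f(s)^2 = 49*exp(8*s)/25. Integrate:
  int_0^t (49*exp(8*s)/25) ds = 49*exp(8*t)/200 - 49/200.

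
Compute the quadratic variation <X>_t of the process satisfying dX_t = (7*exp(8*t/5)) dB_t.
<X>_t = 245*exp(16*t/5)/16 - 245/16

For an Itô process dX_t = a(t) dt + b(t) dB_t, the quadratic variation is <X>_t = int_0^t b(s)^2 ds (the drift term does not contribute). Here b(s) = 7*exp(8*s/5), so
  b(s)^2 = 49*exp(16*s/5).
Integrating from 0 to t:
  <X>_t = int_0^t (49*exp(16*s/5)) ds = 245*exp(16*t/5)/16 - 245/16.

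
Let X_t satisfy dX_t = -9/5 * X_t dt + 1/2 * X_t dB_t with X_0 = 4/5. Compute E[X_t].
E[X_t] = 4*exp(-9*t/5)/5

For GBM dX = mu X dt + sigma X dB with X_0 = x_0, apply Itô to Y = log X: dY = (mu - sigma^2/2) dt + sigma dB, so Y_t = log(x_0) + (mu - sigma^2/2) t + sigma B_t and hence X_t = x_0 * exp((mu - sigma^2/2) t + sigma B_t).
With mu = -9/5, sigma = 1/2, x_0 = 4/5, this gives:
  X_t = 4/5 * exp((-77/40) * t + (1/2) * B_t).
Since sigma*B_t ~ Normal(0, sigma^2 t), E[exp(sigma*B_t)] = exp(sigma^2 t / 2); so E[X_t] = x_0 * exp((mu - sigma^2/2) t) * exp(sigma^2 t / 2) = x_0 * exp(mu t) = 4*exp(-9*t/5)/5.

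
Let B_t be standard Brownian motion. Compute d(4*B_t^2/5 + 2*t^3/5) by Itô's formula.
d(4*B_t^2/5 + 2*t^3/5) = (6*t^2/5 + 4/5) dt + (8*B_t/5) dB_t

Itô's formula for f(t, x): d f(t, B_t) = (f_t + (1/2) f_xx) dt + f_x dB_t. Compute partials of f(t, x) = 2*t^3/5 + 4*x^2/5:
  f_t(t,x)  = 6*t^2/5
  f_x(t,x)  = 8*x/5
  f_xx(t,x) = 8/5
Assemble drift = f_t + (1/2) f_xx = 6*t^2/5 + 4/5 and diffusion = f_x = 8*x/5. Substituting x = B_t:
  d(4*B_t^2/5 + 2*t^3/5) = (6*t^2/5 + 4/5) dt + (8*B_t/5) dB_t.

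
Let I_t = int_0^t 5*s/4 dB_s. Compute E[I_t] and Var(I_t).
E[I_t] = 0; Var(I_t) = 25*t^3/48

The Itô integral of a deterministic integrand f(s) has mean 0 because each increment f(s) * (B_{s+ds} - B_s) has mean 0. By the Itô isometry:
  Var( int_0^t f(s) dB_s ) = E[ (int_0^t f(s) dB_s)^2 ] = int_0^t f(s)^2 ds.
Here f(s) = 5*s/4, so f(s)^2 = 25*s^2/16. Integrate:
  int_0^t (25*s^2/16) ds = 25*t^3/48.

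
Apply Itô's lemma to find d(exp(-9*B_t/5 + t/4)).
d(exp(-9*B_t/5 + t/4)) = (187*exp(-9*B_t/5 + t/4)/100) dt + (-9*exp(-9*B_t/5 + t/4)/5) dB_t

Itô's formula for f(t, x): d f(t, B_t) = (f_t + (1/2) f_xx) dt + f_x dB_t. Compute partials of f(t, x) = exp(t/4 - 9*x/5):
  f_t(t,x)  = exp(t/4 - 9*x/5)/4
  f_x(t,x)  = -9*exp(t/4 - 9*x/5)/5
  f_xx(t,x) = 81*exp(t/4 - 9*x/5)/25
Assemble drift = f_t + (1/2) f_xx = 187*exp(t/4 - 9*x/5)/100 and diffusion = f_x = -9*exp(t/4 - 9*x/5)/5. Substituting x = B_t:
  d(exp(-9*B_t/5 + t/4)) = (187*exp(-9*B_t/5 + t/4)/100) dt + (-9*exp(-9*B_t/5 + t/4)/5) dB_t.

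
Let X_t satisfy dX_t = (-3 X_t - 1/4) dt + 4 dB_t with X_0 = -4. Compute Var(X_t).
Var(X_t) = 8/3 - 8*exp(-6*t)/3

The variance V(t) = Var(X_t) satisfies V'(t) = 2 a V(t) + c^2 with V(0) = 0 (drift coefficient is linear in X, diffusion is constant). With a = -3, c = 4, the solution is
  V(t) = (c^2 / (2 a)) * (exp(2 a t) - 1)
       = (4^2 / (2*(-3))) * (exp((-6) t) - 1)
       = 8/3 - 8*exp(-6*t)/3.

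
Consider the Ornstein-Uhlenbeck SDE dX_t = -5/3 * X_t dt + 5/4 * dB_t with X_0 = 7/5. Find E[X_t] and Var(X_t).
E[X_t] = 7*exp(-5*t/3)/5; Var(X_t) = 15/32 - 15*exp(-10*t/3)/32

The OU SDE dX = -theta X dt + sigma dB admits the integrating factor exp(theta t): d(exp(theta t) X_t) = sigma exp(theta t) dB_t. Integrating from 0 to t:
  X_t = x_0 * exp(-theta t) + sigma * int_0^t exp(-theta (t-s)) dB_s.
The Itô integral has mean 0 and (by the Itô isometry) variance sigma^2 * int_0^t exp(-2 theta (t - s)) ds = sigma^2 * (1 - exp(-2 theta t)) / (2 theta).
With theta = 5/3, sigma = 5/4, x_0 = 7/5:
  E[X_t] = 7/5 * exp(-5/3 t) = 7*exp(-5*t/3)/5
  Var(X_t) = (5/4)^2 * (1 - exp(-2*5/3 t)) / (2 * 5/3) = 15/32 - 15*exp(-10*t/3)/32.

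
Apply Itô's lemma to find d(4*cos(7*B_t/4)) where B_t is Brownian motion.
d(4*cos(7*B_t/4)) = (-49*cos(7*B_t/4)/8) dt + (-7*sin(7*B_t/4)) dB_t

Itô's formula for f(B_t) gives d f(B_t) = f'(B_t) dB_t + (1/2) f''(B_t) dt. Compute derivatives of f(x) = 4*cos(7*x/4):
  f'(x)  = -7*sin(7*x/4)
  f''(x) = -49*cos(7*x/4)/4
Substitute x = B_t and multiply the f'' term by 1/2:
  drift     = (1/2) * (-49*cos(7*x/4)/4) evaluated at B_t = -49*cos(7*B_t/4)/8
  diffusion = (-7*sin(7*x/4)) evaluated at B_t = -7*sin(7*B_t/4)
Therefore d(4*cos(7*B_t/4)) = (-49*cos(7*B_t/4)/8) dt + (-7*sin(7*B_t/4)) dB_t.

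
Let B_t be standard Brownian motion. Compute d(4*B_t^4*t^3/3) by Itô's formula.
d(4*B_t^4*t^3/3) = (4*B_t^2*t^2*(B_t^2 + 2*t)) dt + (16*B_t^3*t^3/3) dB_t

Itô's formula for f(t, x): d f(t, B_t) = (f_t + (1/2) f_xx) dt + f_x dB_t. Compute partials of f(t, x) = 4*t^3*x^4/3:
  f_t(t,x)  = 4*t^2*x^4
  f_x(t,x)  = 16*t^3*x^3/3
  f_xx(t,x) = 16*t^3*x^2
Assemble drift = f_t + (1/2) f_xx = 4*t^2*x^2*(2*t + x^2) and diffusion = f_x = 16*t^3*x^3/3. Substituting x = B_t:
  d(4*B_t^4*t^3/3) = (4*B_t^2*t^2*(B_t^2 + 2*t)) dt + (16*B_t^3*t^3/3) dB_t.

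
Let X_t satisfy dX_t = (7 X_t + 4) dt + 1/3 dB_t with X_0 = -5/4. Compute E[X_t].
E[X_t] = -19*exp(7*t)/28 - 4/7

Taking expectations and using E[dB_t] = 0, the mean m(t) = E[X_t] satisfies the ODE m'(t) = a m(t) + b with m(0) = x_0. With a = 7, b = 4, x_0 = -5/4, the solution is
  m(t) = x_0 * exp(a t) + (b/a) * (exp(a t) - 1)
       = (-5/4) * exp(7 t) + (4/7) * (exp(7 t) - 1)
       = -19*exp(7*t)/28 - 4/7.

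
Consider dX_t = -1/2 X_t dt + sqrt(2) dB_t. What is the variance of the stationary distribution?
lim Var(X_t) = 2

The OU SDE dX = -theta X dt + sigma dB admits the integrating factor exp(theta t): d(exp(theta t) X_t) = sigma exp(theta t) dB_t. Integrating from 0 to t gives X_t = x_0 * exp(-theta t) + sigma * int_0^t exp(-theta (t-s)) dB_s for any initial x_0. The Itô integral has variance (by the Itô isometry) sigma^2 * int_0^t exp(-2 theta (t - s)) ds = sigma^2 * (1 - exp(-2 theta t)) / (2 theta), independent of x_0.
With theta = 1/2, sigma = sqrt(2):
  Var(X_t) = (sqrt(2))^2 * (1 - exp(-2*1/2 t)) / (2 * 1/2) = 2 - 2*exp(-t).
As t -> infinity, exp(-2*1/2 t) -> 0, so the stationary variance is sigma^2 / (2 theta) = 2.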